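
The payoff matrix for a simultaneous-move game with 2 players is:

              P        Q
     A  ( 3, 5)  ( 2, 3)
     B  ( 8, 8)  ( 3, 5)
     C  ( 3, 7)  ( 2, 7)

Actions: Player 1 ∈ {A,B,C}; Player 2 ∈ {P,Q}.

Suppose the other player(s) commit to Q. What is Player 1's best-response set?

BR_1 = {B}

u_1(A vs Q) = 2
u_1(B vs Q) = 3
u_1(C vs Q) = 2
max payoff 3 at {B}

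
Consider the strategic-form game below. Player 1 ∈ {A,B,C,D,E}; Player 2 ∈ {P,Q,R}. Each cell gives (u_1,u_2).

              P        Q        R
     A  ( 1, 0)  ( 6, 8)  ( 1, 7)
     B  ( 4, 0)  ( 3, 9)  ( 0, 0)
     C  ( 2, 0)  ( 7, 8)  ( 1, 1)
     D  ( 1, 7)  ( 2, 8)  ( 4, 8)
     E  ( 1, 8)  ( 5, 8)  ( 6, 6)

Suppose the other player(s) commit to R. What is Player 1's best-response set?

u_1(A vs R) = 1
u_1(B vs R) = 0
u_1(C vs R) = 1
u_1(D vs R) = 4
u_1(E vs R) = 6
max payoff 6 at {E}

BR_1 = {E}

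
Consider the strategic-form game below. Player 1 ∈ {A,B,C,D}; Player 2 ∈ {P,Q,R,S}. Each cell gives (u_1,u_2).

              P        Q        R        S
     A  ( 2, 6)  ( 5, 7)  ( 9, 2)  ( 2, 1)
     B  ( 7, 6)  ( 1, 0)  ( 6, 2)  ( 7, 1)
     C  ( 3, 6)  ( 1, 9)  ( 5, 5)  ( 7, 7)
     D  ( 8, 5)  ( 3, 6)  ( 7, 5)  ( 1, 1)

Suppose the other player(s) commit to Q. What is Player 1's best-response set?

argmax u_1 = {A}

u_1(A vs Q) = 5
u_1(B vs Q) = 1
u_1(C vs Q) = 1
u_1(D vs Q) = 3
max payoff 5 at {A}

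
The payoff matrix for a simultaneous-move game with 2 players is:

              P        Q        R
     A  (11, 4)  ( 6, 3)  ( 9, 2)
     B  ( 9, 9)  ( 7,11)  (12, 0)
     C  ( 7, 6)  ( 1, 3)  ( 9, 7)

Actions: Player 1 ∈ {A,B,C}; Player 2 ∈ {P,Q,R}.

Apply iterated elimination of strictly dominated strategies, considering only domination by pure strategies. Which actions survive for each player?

IESDS → P1:{A,B} P2:{P,Q}

P1 drop C (B beats it: P:9>7 Q:7>1 R:12>9)
P2 drop R (P beats it: A:4>2 B:9>0)
P1→{A,B} P2→{P,Q}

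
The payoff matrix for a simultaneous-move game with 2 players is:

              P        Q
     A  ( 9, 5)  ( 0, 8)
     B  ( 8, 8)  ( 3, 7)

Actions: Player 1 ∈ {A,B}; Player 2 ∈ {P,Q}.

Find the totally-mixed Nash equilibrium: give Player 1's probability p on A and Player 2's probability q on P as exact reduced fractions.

P1 indiff ⇒ q·9+(1-q)·0 = q·8+(1-q)·3 ⇒ q(1) = (1-q)(3) ⇒ q = 3/4
P2 indiff ⇒ p·5+(1-p)·8 = p·8+(1-p)·7 ⇒ p(-3) = (1-p)(-1) ⇒ p = 1/4

(p,q) = (1/4, 3/4)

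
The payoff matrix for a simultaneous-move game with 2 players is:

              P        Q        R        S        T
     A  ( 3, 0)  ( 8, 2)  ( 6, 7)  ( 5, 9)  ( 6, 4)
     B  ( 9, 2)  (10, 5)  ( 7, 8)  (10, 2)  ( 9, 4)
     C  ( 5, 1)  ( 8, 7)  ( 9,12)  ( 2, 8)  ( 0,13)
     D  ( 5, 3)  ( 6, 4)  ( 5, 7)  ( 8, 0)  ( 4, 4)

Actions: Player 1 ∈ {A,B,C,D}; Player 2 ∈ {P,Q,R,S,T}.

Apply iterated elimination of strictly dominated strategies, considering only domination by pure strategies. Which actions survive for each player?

IESDS → P1:{B,C} P2:{R,T}

P1 drop A (B beats it: P:9>3 Q:10>8 R:7>6 S:10>5 T:9>6)
P1 drop D (B beats it: P:9>5 Q:10>6 R:7>5 S:10>8 T:9>4)
P2 drop P (Q beats it: B:5>2 C:7>1)
P2 drop Q (R beats it: B:8>5 C:12>7)
P2 drop S (R beats it: B:8>2 C:12>8)
P1→{B,C} P2→{R,T}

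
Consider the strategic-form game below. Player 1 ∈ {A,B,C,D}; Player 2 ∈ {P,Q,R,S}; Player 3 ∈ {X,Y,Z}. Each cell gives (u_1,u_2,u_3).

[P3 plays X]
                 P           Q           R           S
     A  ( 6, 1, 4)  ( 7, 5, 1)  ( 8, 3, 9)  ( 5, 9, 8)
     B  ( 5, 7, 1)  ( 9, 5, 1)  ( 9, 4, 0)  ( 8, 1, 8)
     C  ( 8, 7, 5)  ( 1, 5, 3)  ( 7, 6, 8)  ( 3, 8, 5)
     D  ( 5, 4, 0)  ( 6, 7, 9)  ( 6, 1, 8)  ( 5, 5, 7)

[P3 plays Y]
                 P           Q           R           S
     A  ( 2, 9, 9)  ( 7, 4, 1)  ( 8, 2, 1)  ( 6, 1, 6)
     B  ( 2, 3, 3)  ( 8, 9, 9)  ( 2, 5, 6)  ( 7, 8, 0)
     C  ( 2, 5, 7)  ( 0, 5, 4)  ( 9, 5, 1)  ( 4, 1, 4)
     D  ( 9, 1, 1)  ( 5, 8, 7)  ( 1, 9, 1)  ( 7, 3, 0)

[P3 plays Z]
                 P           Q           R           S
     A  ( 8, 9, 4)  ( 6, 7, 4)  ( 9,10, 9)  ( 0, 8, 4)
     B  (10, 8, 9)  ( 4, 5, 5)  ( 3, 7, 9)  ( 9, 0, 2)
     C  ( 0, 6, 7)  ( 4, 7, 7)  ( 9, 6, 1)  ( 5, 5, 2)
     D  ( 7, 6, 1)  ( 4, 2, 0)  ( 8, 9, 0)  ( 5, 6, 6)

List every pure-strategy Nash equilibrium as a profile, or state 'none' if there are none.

NE set: (A,R,Z), (B,P,Z), (B,Q,Y)

(A,P,X): not NE [P1→C gives 8>6; P2→S gives 9>1; P3→Y gives 9>4]
(A,P,Y): not NE [P1→D gives 9>2]
(A,P,Z): not NE [P1→B gives 10>8; P2→R gives 10>9; P3→Y gives 9>4]
(A,Q,X): not NE [P1→B gives 9>7; P2→S gives 9>5; P3→Z gives 4>1]
(A,Q,Y): not NE [P1→B gives 8>7; P2→P gives 9>4; P3→Z gives 4>1]
(A,Q,Z): not NE [P2→R gives 10>7]
(A,R,X): not NE [P1→B gives 9>8; P2→S gives 9>3]
(A,R,Y): not NE [P1→C gives 9>8; P2→P gives 9>2; P3→Z gives 9>1]
(A,R,Z): NE
(A,S,X): not NE [P1→B gives 8>5]
(A,S,Y): not NE [P1→D gives 7>6; P2→P gives 9>1; P3→X gives 8>6]
(A,S,Z): not NE [P1→B gives 9>0; P2→R gives 10>8; P3→X gives 8>4]
(B,P,X): not NE [P1→C gives 8>5; P3→Z gives 9>1]
(B,P,Y): not NE [P1→D gives 9>2; P2→Q gives 9>3; P3→Z gives 9>3]
(B,P,Z): NE
(B,Q,X): not NE [P2→P gives 7>5; P3→Y gives 9>1]
(B,Q,Y): NE
(B,Q,Z): not NE [P1→A gives 6>4; P2→P gives 8>5; P3→Y gives 9>5]
(B,R,X): not NE [P2→P gives 7>4; P3→Z gives 9>0]
(B,R,Y): not NE [P1→C gives 9>2; P2→Q gives 9>5; P3→Z gives 9>6]
(B,R,Z): not NE [P1→C gives 9>3; P2→P gives 8>7]
(B,S,X): not NE [P2→P gives 7>1]
(B,S,Y): not NE [P2→Q gives 9>8; P3→X gives 8>0]
(B,S,Z): not NE [P2→P gives 8>0; P3→X gives 8>2]
(C,P,X): not NE [P2→S gives 8>7; P3→Z gives 7>5]
(C,P,Y): not NE [P1→D gives 9>2]
(C,P,Z): not NE [P1→B gives 10>0; P2→Q gives 7>6]
(C,Q,X): not NE [P1→B gives 9>1; P2→S gives 8>5; P3→Z gives 7>3]
(C,Q,Y): not NE [P1→B gives 8>0; P3→Z gives 7>4]
(C,Q,Z): not NE [P1→A gives 6>4]
(C,R,X): not NE [P1→B gives 9>7; P2→S gives 8>6]
(C,R,Y): not NE [P3→X gives 8>1]
(C,R,Z): not NE [P2→Q gives 7>6; P3→X gives 8>1]
(C,S,X): not NE [P1→B gives 8>3]
(C,S,Y): not NE [P1→D gives 7>4; P2→R gives 5>1; P3→X gives 5>4]
(C,S,Z): not NE [P1→B gives 9>5; P2→Q gives 7>5; P3→X gives 5>2]
(D,P,X): not NE [P1→C gives 8>5; P2→Q gives 7>4; P3→Z gives 1>0]
(D,P,Y): not NE [P2→R gives 9>1]
(D,P,Z): not NE [P1→B gives 10>7; P2→R gives 9>6]
(D,Q,X): not NE [P1→B gives 9>6]
(D,Q,Y): not NE [P1→B gives 8>5; P2→R gives 9>8; P3→X gives 9>7]
(D,Q,Z): not NE [P1→A gives 6>4; P2→R gives 9>2; P3→X gives 9>0]
(D,R,X): not NE [P1→B gives 9>6; P2→Q gives 7>1]
(D,R,Y): not NE [P1→C gives 9>1; P3→X gives 8>1]
(D,R,Z): not NE [P1→C gives 9>8; P3→X gives 8>0]
(D,S,X): not NE [P1→B gives 8>5; P2→Q gives 7>5]
(D,S,Y): not NE [P2→R gives 9>3; P3→X gives 7>0]
(D,S,Z): not NE [P1→B gives 9>5; P2→R gives 9>6; P3→X gives 7>6]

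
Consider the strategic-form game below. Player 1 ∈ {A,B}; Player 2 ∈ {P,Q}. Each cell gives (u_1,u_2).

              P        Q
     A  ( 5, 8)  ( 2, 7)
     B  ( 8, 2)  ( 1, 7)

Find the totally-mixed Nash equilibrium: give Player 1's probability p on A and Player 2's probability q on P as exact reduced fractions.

(p,q) = (5/6, 1/4)

P1 indiff ⇒ q·5+(1-q)·2 = q·8+(1-q)·1 ⇒ q(-3) = (1-q)(-1) ⇒ q = 1/4
P2 indiff ⇒ p·8+(1-p)·2 = p·7+(1-p)·7 ⇒ p(1) = (1-p)(5) ⇒ p = 5/6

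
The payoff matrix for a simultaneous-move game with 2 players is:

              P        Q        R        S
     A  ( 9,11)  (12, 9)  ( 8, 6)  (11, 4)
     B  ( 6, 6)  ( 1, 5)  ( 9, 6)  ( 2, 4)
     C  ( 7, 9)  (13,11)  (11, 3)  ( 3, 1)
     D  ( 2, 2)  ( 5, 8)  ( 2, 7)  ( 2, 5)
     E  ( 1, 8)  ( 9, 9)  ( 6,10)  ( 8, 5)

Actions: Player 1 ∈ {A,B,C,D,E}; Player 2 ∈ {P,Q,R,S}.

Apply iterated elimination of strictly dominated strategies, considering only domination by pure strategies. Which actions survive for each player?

P1 drop B (C beats it: P:7>6 Q:13>1 R:11>9 S:3>2)
P1 drop D (A beats it: P:9>2 Q:12>5 R:8>2 S:11>2)
P1 drop E (A beats it: P:9>1 Q:12>9 R:8>6 S:11>8)
P2 drop R (P beats it: A:11>6 C:9>3)
P2 drop S (P beats it: A:11>4 C:9>1)
P1→{A,C} P2→{P,Q}

Survivors P1:{A,C} P2:{P,Q}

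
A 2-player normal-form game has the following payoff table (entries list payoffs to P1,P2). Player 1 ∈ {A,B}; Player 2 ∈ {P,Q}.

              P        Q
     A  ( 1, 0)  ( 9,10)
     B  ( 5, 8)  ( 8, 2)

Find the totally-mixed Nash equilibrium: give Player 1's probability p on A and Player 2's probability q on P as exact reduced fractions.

P1 mixes 3/8 on A; P2 mixes 1/5 on P

P1 indiff ⇒ q·1+(1-q)·9 = q·5+(1-q)·8 ⇒ q(-4) = (1-q)(-1) ⇒ q = 1/5
P2 indiff ⇒ p·0+(1-p)·8 = p·10+(1-p)·2 ⇒ p(-10) = (1-p)(-6) ⇒ p = 3/8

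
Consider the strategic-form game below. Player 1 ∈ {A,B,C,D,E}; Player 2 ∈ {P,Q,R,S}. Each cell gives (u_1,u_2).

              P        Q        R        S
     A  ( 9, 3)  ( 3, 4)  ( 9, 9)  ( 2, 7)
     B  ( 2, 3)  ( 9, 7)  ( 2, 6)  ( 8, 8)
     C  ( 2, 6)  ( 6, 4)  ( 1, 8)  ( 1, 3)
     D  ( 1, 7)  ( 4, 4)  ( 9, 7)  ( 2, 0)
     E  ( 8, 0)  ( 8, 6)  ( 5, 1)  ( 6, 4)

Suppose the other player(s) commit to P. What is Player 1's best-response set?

BR_1 = {A}

u_1(A vs P) = 9
u_1(B vs P) = 2
u_1(C vs P) = 2
u_1(D vs P) = 1
u_1(E vs P) = 8
max payoff 9 at {A}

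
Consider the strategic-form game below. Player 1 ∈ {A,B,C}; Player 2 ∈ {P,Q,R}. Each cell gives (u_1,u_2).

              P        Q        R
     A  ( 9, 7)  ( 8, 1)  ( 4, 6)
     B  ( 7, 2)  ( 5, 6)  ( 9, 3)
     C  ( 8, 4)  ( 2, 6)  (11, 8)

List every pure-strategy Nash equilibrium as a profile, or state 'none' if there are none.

(A,P): NE
(A,Q): not NE [P2→P gives 7>1]
(A,R): not NE [P1→C gives 11>4; P2→P gives 7>6]
(B,P): not NE [P1→A gives 9>7; P2→Q gives 6>2]
(B,Q): not NE [P1→A gives 8>5]
(B,R): not NE [P1→C gives 11>9; P2→Q gives 6>3]
(C,P): not NE [P1→A gives 9>8; P2→R gives 8>4]
(C,Q): not NE [P1→A gives 8>2; P2→R gives 8>6]
(C,R): NE

Nash profiles: (A,P), (C,R)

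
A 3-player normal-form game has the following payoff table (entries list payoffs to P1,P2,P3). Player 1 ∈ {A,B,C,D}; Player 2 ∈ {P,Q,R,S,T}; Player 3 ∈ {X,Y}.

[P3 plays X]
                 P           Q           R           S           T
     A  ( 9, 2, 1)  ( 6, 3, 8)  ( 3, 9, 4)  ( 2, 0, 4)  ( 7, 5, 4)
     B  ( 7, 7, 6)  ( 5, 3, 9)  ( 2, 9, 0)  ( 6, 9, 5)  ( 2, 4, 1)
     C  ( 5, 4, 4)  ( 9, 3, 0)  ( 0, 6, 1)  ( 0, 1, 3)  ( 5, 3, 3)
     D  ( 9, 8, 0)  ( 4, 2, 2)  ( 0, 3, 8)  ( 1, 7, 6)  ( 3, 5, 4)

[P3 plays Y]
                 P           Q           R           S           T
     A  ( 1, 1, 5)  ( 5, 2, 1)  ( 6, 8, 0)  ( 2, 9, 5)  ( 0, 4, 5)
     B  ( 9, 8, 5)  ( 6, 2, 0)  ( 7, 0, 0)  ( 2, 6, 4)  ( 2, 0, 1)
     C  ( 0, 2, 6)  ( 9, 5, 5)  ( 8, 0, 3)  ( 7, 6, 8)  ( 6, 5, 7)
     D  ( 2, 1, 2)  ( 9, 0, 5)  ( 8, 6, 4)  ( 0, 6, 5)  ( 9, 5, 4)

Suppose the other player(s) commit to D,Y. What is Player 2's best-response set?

u_2(P vs D,Y) = 1
u_2(Q vs D,Y) = 0
u_2(R vs D,Y) = 6
u_2(S vs D,Y) = 6
u_2(T vs D,Y) = 5
max payoff 6 at {R,S}

BR_2 = {R,S}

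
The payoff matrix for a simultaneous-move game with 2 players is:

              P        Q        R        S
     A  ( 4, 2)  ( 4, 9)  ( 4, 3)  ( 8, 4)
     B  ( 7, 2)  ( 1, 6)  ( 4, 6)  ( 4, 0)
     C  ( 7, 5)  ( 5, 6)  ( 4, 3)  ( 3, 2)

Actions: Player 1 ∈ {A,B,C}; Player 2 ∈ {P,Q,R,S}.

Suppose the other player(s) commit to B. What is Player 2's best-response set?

u_2(P vs B) = 2
u_2(Q vs B) = 6
u_2(R vs B) = 6
u_2(S vs B) = 0
max payoff 6 at {Q,R}

BR_2 = {Q,R}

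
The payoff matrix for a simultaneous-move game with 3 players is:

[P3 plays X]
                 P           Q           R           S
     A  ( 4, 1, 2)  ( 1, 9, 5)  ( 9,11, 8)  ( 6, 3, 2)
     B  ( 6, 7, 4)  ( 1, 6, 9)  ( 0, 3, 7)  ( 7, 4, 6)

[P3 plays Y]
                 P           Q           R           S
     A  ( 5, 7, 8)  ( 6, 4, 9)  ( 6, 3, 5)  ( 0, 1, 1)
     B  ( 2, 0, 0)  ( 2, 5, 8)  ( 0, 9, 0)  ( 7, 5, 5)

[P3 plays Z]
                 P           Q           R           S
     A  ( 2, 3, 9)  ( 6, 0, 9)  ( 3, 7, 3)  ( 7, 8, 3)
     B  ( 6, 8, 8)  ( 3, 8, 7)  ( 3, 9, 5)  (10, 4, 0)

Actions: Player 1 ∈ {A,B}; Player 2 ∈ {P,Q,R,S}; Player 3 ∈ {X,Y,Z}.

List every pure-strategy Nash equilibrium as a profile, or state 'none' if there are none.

Nash profiles: (A,R,X)

(A,P,X): not NE [P1→B gives 6>4; P2→R gives 11>1; P3→Z gives 9>2]
(A,P,Y): not NE [P3→Z gives 9>8]
(A,P,Z): not NE [P1→B gives 6>2; P2→S gives 8>3]
(A,Q,X): not NE [P2→R gives 11>9; P3→Z gives 9>5]
(A,Q,Y): not NE [P2→P gives 7>4]
(A,Q,Z): not NE [P2→S gives 8>0]
(A,R,X): NE
(A,R,Y): not NE [P2→P gives 7>3; P3→X gives 8>5]
(A,R,Z): not NE [P2→S gives 8>7; P3→X gives 8>3]
(A,S,X): not NE [P1→B gives 7>6; P2→R gives 11>3; P3→Z gives 3>2]
(A,S,Y): not NE [P1→B gives 7>0; P2→P gives 7>1; P3→Z gives 3>1]
(A,S,Z): not NE [P1→B gives 10>7]
(B,P,X): not NE [P3→Z gives 8>4]
(B,P,Y): not NE [P1→A gives 5>2; P2→R gives 9>0; P3→Z gives 8>0]
(B,P,Z): not NE [P2→R gives 9>8]
(B,Q,X): not NE [P2→P gives 7>6]
(B,Q,Y): not NE [P1→A gives 6>2; P2→R gives 9>5; P3→X gives 9>8]
(B,Q,Z): not NE [P1→A gives 6>3; P2→R gives 9>8; P3→X gives 9>7]
(B,R,X): not NE [P1→A gives 9>0; P2→P gives 7>3]
(B,R,Y): not NE [P1→A gives 6>0; P3→X gives 7>0]
(B,R,Z): not NE [P3→X gives 7>5]
(B,S,X): not NE [P2→P gives 7>4]
(B,S,Y): not NE [P2→R gives 9>5; P3→X gives 6>5]
(B,S,Z): not NE [P2→R gives 9>4; P3→X gives 6>0]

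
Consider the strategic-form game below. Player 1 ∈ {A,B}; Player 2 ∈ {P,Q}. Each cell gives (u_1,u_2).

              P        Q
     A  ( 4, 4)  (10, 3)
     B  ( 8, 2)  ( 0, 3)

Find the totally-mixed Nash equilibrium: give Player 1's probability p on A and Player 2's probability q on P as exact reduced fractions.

P1 indiff ⇒ q·4+(1-q)·10 = q·8+(1-q)·0 ⇒ q(-4) = (1-q)(-10) ⇒ q = 5/7
P2 indiff ⇒ p·4+(1-p)·2 = p·3+(1-p)·3 ⇒ p(1) = (1-p)(1) ⇒ p = 1/2

P1 mixes 1/2 on A; P2 mixes 5/7 on P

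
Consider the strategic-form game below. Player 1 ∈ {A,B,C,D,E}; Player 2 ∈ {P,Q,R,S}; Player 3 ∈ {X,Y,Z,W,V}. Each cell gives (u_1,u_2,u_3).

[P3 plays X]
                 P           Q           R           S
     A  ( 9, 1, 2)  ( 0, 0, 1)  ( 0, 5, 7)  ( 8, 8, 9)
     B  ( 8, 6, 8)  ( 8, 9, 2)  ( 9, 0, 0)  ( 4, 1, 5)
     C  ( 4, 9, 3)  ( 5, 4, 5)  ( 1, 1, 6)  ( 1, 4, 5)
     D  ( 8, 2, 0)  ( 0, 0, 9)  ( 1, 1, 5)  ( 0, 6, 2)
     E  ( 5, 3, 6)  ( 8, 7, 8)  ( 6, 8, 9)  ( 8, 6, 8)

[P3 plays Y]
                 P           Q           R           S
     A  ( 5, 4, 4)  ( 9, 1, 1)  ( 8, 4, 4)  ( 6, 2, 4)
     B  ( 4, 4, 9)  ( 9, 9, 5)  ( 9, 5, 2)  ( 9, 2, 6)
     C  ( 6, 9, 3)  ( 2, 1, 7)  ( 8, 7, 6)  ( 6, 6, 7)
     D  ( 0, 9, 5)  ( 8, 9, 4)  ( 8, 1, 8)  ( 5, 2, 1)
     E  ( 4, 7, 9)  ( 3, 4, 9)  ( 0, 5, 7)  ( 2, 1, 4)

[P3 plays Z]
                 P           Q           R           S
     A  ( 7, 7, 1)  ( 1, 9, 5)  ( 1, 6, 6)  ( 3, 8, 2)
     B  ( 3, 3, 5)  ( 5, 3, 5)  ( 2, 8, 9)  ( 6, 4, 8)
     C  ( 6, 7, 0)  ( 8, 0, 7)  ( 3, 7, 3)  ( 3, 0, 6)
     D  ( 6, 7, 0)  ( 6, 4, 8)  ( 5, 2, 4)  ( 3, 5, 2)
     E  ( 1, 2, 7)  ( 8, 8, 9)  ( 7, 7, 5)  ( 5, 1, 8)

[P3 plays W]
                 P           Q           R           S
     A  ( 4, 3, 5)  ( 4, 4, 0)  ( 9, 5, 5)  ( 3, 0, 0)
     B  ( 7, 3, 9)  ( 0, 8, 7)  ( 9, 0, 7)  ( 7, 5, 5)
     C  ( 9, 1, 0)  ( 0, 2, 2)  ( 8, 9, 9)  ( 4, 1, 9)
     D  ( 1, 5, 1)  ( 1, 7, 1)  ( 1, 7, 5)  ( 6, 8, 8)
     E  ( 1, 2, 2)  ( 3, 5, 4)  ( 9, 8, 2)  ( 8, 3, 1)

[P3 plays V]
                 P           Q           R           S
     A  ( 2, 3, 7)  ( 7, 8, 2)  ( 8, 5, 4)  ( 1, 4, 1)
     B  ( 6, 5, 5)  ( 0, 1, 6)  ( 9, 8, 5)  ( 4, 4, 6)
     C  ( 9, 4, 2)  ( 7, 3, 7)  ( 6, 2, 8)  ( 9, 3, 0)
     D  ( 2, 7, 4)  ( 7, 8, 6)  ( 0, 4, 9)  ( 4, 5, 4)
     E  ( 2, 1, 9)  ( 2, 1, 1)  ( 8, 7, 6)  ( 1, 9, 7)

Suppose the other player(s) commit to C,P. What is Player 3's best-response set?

u_3(X vs C,P) = 3
u_3(Y vs C,P) = 3
u_3(Z vs C,P) = 0
u_3(W vs C,P) = 0
u_3(V vs C,P) = 2
max payoff 3 at {X,Y}

P3 best: {X,Y}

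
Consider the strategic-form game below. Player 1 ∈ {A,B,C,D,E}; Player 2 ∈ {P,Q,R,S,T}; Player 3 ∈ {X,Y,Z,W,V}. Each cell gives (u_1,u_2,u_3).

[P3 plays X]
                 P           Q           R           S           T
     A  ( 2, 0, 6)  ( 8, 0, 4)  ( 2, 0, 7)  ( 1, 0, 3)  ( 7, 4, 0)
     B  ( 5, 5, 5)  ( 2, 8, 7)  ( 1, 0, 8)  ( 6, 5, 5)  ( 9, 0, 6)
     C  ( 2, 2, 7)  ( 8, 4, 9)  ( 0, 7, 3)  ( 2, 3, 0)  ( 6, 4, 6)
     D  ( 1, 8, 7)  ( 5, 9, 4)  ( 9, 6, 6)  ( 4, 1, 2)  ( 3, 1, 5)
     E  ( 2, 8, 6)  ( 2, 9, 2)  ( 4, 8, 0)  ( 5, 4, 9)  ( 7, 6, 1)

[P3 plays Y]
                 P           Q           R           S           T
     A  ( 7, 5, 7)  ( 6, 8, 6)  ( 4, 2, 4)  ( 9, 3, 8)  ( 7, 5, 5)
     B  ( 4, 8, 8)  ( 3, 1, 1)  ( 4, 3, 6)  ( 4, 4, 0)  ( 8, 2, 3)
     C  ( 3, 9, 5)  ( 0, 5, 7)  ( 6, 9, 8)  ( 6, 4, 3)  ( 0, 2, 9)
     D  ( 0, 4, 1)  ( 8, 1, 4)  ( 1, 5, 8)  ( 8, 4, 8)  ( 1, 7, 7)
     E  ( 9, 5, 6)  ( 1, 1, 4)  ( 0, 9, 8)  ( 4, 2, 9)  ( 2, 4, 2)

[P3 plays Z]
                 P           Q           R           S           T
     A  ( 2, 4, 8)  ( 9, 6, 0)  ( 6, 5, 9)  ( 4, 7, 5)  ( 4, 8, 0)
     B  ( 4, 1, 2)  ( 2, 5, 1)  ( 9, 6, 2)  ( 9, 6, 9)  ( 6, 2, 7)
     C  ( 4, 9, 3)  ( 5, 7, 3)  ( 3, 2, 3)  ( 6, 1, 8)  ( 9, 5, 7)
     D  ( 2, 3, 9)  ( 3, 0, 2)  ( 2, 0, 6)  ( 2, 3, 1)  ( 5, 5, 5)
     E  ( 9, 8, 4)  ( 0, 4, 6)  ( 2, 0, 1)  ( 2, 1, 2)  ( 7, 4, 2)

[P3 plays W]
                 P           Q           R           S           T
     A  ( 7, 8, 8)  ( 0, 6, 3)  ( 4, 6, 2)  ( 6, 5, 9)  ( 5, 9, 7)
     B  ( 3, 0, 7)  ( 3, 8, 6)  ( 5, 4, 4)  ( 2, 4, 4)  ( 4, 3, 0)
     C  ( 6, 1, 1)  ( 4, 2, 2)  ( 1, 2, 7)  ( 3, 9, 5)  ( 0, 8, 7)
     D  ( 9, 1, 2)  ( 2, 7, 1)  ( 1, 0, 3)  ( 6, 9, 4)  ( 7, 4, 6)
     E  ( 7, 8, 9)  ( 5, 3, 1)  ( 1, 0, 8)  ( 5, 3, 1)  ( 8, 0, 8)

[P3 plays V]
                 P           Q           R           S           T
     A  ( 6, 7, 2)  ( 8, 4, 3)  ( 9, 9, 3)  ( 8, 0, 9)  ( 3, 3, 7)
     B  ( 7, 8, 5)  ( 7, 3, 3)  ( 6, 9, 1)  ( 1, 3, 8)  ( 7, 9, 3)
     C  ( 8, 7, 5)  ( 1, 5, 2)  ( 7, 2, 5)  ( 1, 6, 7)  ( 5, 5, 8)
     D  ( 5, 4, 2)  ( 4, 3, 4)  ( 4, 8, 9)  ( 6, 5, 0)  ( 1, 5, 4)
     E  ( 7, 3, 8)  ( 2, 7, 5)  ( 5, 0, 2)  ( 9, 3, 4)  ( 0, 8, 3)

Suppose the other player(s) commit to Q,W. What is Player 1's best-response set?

BR_1 = {E}

u_1(A vs Q,W) = 0
u_1(B vs Q,W) = 3
u_1(C vs Q,W) = 4
u_1(D vs Q,W) = 2
u_1(E vs Q,W) = 5
max payoff 5 at {E}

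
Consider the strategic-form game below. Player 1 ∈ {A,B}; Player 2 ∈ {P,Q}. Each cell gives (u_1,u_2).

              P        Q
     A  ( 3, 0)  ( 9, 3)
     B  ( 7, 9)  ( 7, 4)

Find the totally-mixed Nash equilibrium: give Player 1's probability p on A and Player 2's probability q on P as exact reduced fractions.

P1 mixes 5/8 on A; P2 mixes 1/3 on P

P1 indiff ⇒ q·3+(1-q)·9 = q·7+(1-q)·7 ⇒ q(-4) = (1-q)(-2) ⇒ q = 1/3
P2 indiff ⇒ p·0+(1-p)·9 = p·3+(1-p)·4 ⇒ p(-3) = (1-p)(-5) ⇒ p = 5/8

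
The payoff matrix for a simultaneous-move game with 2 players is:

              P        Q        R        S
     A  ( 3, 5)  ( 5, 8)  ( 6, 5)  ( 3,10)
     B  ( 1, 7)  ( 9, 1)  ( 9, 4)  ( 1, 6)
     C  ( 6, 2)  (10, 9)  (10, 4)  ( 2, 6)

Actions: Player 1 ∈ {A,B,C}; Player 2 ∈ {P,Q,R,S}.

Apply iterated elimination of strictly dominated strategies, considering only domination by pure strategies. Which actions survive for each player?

P1 drop B (C beats it: P:6>1 Q:10>9 R:10>9 S:2>1)
P2 drop P (Q beats it: A:8>5 C:9>2)
P2 drop R (Q beats it: A:8>5 C:9>4)
P1→{A,C} P2→{Q,S}

Remaining: P1:{A,C} P2:{Q,S}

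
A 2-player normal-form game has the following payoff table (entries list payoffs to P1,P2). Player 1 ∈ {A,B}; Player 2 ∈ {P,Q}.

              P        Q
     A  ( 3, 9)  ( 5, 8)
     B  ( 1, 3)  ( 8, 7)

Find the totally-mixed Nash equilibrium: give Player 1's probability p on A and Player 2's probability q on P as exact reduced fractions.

P1 mixes 4/5 on A; P2 mixes 3/5 on P

P1 indiff ⇒ q·3+(1-q)·5 = q·1+(1-q)·8 ⇒ q(2) = (1-q)(3) ⇒ q = 3/5
P2 indiff ⇒ p·9+(1-p)·3 = p·8+(1-p)·7 ⇒ p(1) = (1-p)(4) ⇒ p = 4/5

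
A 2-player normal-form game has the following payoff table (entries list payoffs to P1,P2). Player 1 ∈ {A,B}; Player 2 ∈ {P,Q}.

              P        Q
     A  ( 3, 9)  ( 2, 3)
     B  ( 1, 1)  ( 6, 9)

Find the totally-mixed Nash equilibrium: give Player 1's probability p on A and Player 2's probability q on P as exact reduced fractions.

P1 indiff ⇒ q·3+(1-q)·2 = q·1+(1-q)·6 ⇒ q(2) = (1-q)(4) ⇒ q = 2/3
P2 indiff ⇒ p·9+(1-p)·1 = p·3+(1-p)·9 ⇒ p(6) = (1-p)(8) ⇒ p = 4/7

(p,q) = (4/7, 2/3)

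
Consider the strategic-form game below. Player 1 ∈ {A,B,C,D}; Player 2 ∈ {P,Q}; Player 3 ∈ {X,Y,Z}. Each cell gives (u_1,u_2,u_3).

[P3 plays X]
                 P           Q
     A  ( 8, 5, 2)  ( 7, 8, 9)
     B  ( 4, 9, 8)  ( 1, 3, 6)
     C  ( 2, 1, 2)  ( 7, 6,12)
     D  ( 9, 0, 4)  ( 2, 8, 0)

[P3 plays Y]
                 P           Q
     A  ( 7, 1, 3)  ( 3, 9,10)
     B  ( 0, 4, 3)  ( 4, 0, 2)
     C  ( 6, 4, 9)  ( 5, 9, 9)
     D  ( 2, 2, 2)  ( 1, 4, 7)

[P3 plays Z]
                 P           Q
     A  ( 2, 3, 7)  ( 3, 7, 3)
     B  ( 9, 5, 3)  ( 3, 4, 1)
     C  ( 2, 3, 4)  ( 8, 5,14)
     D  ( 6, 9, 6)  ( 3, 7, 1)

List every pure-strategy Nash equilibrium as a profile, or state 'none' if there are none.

(A,P,X): not NE [P1→D gives 9>8; P2→Q gives 8>5; P3→Z gives 7>2]
(A,P,Y): not NE [P2→Q gives 9>1; P3→Z gives 7>3]
(A,P,Z): not NE [P1→B gives 9>2; P2→Q gives 7>3]
(A,Q,X): not NE [P3→Y gives 10>9]
(A,Q,Y): not NE [P1→C gives 5>3]
(A,Q,Z): not NE [P1→C gives 8>3; P3→Y gives 10>3]
(B,P,X): not NE [P1→D gives 9>4]
(B,P,Y): not NE [P1→A gives 7>0; P3→X gives 8>3]
(B,P,Z): not NE [P3→X gives 8>3]
(B,Q,X): not NE [P1→C gives 7>1; P2→P gives 9>3]
(B,Q,Y): not NE [P1→C gives 5>4; P2→P gives 4>0; P3→X gives 6>2]
(B,Q,Z): not NE [P1→C gives 8>3; P2→P gives 5>4; P3→X gives 6>1]
(C,P,X): not NE [P1→D gives 9>2; P2→Q gives 6>1; P3→Y gives 9>2]
(C,P,Y): not NE [P1→A gives 7>6; P2→Q gives 9>4]
(C,P,Z): not NE [P1→B gives 9>2; P2→Q gives 5>3; P3→Y gives 9>4]
(C,Q,X): not NE [P3→Z gives 14>12]
(C,Q,Y): not NE [P3→Z gives 14>9]
(C,Q,Z): NE
(D,P,X): not NE [P2→Q gives 8>0; P3→Z gives 6>4]
(D,P,Y): not NE [P1→A gives 7>2; P2→Q gives 4>2; P3→Z gives 6>2]
(D,P,Z): not NE [P1→B gives 9>6]
(D,Q,X): not NE [P1→C gives 7>2; P3→Y gives 7>0]
(D,Q,Y): not NE [P1→C gives 5>1]
(D,Q,Z): not NE [P1→C gives 8>3; P2→P gives 9>7; P3→Y gives 7>1]

NE set: (C,Q,Z)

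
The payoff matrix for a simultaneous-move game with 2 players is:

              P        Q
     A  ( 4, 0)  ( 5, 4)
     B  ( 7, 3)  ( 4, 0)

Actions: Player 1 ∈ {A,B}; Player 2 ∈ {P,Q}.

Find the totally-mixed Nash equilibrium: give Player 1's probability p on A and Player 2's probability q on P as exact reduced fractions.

P1 indiff ⇒ q·4+(1-q)·5 = q·7+(1-q)·4 ⇒ q(-3) = (1-q)(-1) ⇒ q = 1/4
P2 indiff ⇒ p·0+(1-p)·3 = p·4+(1-p)·0 ⇒ p(-4) = (1-p)(-3) ⇒ p = 3/7

P1 mixes 3/7 on A; P2 mixes 1/4 on P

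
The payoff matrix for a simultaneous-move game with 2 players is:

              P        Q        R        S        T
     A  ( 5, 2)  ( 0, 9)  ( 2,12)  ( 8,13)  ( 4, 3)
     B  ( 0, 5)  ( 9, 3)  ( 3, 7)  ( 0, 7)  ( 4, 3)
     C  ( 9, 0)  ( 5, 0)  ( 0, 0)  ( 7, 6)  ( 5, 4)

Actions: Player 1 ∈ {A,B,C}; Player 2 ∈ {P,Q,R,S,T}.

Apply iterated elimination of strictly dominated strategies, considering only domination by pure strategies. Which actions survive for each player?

P2 drop P (S beats it: A:13>2 B:7>5 C:6>0)
P2 drop Q (S beats it: A:13>9 B:7>3 C:6>0)
P2 drop T (S beats it: A:13>3 B:7>3 C:6>4)
P1 drop C (A beats it: R:2>0 S:8>7)
P1→{A,B} P2→{R,S}

Survivors P1:{A,B} P2:{R,S}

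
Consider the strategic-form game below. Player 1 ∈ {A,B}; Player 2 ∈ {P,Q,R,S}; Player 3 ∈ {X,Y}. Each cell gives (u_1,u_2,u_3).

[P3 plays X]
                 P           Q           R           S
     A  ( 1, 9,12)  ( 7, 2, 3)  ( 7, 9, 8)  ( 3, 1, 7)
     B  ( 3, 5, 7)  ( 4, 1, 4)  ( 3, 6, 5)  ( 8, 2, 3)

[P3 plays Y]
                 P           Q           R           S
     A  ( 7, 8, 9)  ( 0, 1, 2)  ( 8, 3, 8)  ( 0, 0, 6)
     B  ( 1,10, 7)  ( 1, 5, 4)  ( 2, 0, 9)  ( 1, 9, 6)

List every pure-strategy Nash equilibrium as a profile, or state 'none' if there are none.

NE set: (A,R,X)

(A,P,X): not NE [P1→B gives 3>1]
(A,P,Y): not NE [P3→X gives 12>9]
(A,Q,X): not NE [P2→R gives 9>2]
(A,Q,Y): not NE [P1→B gives 1>0; P2→P gives 8>1; P3→X gives 3>2]
(A,R,X): NE
(A,R,Y): not NE [P2→P gives 8>3]
(A,S,X): not NE [P1→B gives 8>3; P2→R gives 9>1]
(A,S,Y): not NE [P1→B gives 1>0; P2→P gives 8>0; P3→X gives 7>6]
(B,P,X): not NE [P2→R gives 6>5]
(B,P,Y): not NE [P1→A gives 7>1]
(B,Q,X): not NE [P1→A gives 7>4; P2→R gives 6>1]
(B,Q,Y): not NE [P2→P gives 10>5]
(B,R,X): not NE [P1→A gives 7>3; P3→Y gives 9>5]
(B,R,Y): not NE [P1→A gives 8>2; P2→P gives 10>0]
(B,S,X): not NE [P2→R gives 6>2; P3→Y gives 6>3]
(B,S,Y): not NE [P2→P gives 10>9]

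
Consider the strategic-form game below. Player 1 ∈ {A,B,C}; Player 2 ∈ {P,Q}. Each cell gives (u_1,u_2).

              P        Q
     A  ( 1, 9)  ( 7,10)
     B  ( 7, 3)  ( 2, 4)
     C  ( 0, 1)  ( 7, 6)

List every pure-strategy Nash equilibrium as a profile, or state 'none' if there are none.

(A,P): not NE [P1→B gives 7>1; P2→Q gives 10>9]
(A,Q): NE
(B,P): not NE [P2→Q gives 4>3]
(B,Q): not NE [P1→C gives 7>2]
(C,P): not NE [P1→B gives 7>0; P2→Q gives 6>1]
(C,Q): NE

Nash profiles: (A,Q), (C,Q)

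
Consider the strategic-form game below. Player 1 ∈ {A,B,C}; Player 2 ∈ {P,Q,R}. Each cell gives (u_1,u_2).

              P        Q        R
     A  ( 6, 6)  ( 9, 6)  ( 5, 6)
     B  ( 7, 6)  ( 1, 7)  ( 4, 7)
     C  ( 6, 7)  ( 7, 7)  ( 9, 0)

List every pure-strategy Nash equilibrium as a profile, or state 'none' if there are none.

(A,P): not NE [P1→B gives 7>6]
(A,Q): NE
(A,R): not NE [P1→C gives 9>5]
(B,P): not NE [P2→R gives 7>6]
(B,Q): not NE [P1→A gives 9>1]
(B,R): not NE [P1→C gives 9>4]
(C,P): not NE [P1→B gives 7>6]
(C,Q): not NE [P1→A gives 9>7]
(C,R): not NE [P2→Q gives 7>0]

PSNE = {(A,Q)}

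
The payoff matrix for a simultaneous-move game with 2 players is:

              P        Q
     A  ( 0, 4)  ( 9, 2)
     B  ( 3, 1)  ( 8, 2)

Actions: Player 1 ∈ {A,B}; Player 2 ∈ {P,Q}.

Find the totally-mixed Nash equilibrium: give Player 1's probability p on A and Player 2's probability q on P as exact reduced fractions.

P1 indiff ⇒ q·0+(1-q)·9 = q·3+(1-q)·8 ⇒ q(-3) = (1-q)(-1) ⇒ q = 1/4
P2 indiff ⇒ p·4+(1-p)·1 = p·2+(1-p)·2 ⇒ p(2) = (1-p)(1) ⇒ p = 1/3

p=1/3, q=1/4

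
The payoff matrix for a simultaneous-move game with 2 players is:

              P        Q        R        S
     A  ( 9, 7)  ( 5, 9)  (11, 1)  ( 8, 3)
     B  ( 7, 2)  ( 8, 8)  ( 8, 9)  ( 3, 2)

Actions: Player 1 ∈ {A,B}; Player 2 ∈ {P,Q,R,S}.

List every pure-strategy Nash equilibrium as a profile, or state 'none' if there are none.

PSNE: ∅

(A,P): not NE [P2→Q gives 9>7]
(A,Q): not NE [P1→B gives 8>5]
(A,R): not NE [P2→Q gives 9>1]
(A,S): not NE [P2→Q gives 9>3]
(B,P): not NE [P1→A gives 9>7; P2→R gives 9>2]
(B,Q): not NE [P2→R gives 9>8]
(B,R): not NE [P1→A gives 11>8]
(B,S): not NE [P1→A gives 8>3; P2→R gives 9>2]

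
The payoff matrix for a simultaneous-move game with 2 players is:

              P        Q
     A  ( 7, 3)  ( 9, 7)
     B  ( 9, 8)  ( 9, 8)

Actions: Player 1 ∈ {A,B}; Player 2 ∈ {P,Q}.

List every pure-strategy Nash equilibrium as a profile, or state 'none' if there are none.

(A,P): not NE [P1→B gives 9>7; P2→Q gives 7>3]
(A,Q): NE
(B,P): NE
(B,Q): NE

PSNE = {(A,Q), (B,P), (B,Q)}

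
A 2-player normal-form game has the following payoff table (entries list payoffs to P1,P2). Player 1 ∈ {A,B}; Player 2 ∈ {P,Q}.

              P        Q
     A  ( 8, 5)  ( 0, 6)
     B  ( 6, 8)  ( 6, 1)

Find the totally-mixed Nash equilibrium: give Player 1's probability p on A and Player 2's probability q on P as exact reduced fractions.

P1 mixes 7/8 on A; P2 mixes 3/4 on P

P1 indiff ⇒ q·8+(1-q)·0 = q·6+(1-q)·6 ⇒ q(2) = (1-q)(6) ⇒ q = 3/4
P2 indiff ⇒ p·5+(1-p)·8 = p·6+(1-p)·1 ⇒ p(-1) = (1-p)(-7) ⇒ p = 7/8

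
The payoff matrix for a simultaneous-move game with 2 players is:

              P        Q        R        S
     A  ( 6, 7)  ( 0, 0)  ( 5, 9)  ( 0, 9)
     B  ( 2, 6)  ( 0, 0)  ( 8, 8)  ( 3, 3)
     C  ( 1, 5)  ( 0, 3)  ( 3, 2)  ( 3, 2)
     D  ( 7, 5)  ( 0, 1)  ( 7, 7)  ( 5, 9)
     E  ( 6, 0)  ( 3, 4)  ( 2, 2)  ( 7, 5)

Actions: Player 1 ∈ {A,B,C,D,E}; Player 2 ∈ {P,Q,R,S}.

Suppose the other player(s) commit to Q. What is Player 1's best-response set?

u_1(A vs Q) = 0
u_1(B vs Q) = 0
u_1(C vs Q) = 0
u_1(D vs Q) = 0
u_1(E vs Q) = 3
max payoff 3 at {E}

argmax u_1 = {E}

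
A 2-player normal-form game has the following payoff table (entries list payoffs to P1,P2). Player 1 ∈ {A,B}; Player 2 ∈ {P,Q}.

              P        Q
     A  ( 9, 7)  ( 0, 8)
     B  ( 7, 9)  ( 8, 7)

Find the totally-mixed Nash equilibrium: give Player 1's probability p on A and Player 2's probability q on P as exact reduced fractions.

P1 indiff ⇒ q·9+(1-q)·0 = q·7+(1-q)·8 ⇒ q(2) = (1-q)(8) ⇒ q = 4/5
P2 indiff ⇒ p·7+(1-p)·9 = p·8+(1-p)·7 ⇒ p(-1) = (1-p)(-2) ⇒ p = 2/3

(p,q) = (2/3, 4/5)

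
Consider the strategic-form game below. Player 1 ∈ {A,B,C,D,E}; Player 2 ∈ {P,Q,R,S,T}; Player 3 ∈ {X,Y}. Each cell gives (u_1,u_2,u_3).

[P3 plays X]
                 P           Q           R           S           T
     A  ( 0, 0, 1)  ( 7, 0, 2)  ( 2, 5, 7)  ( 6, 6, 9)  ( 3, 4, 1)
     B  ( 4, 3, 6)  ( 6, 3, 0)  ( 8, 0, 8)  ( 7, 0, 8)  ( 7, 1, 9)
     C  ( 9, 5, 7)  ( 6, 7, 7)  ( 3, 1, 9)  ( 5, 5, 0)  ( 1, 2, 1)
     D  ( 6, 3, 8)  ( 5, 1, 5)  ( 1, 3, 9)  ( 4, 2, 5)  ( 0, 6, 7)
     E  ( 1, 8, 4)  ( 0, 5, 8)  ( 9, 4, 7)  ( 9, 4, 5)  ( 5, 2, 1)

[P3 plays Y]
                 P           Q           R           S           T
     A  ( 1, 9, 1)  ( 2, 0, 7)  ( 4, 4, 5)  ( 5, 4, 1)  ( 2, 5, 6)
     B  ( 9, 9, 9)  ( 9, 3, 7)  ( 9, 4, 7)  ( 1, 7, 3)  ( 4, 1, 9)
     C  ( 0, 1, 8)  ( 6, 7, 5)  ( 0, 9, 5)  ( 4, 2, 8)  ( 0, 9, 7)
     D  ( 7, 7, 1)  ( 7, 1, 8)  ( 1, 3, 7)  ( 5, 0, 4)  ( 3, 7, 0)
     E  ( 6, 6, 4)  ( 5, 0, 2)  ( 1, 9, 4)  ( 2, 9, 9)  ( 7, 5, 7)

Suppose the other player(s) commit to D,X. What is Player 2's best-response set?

u_2(P vs D,X) = 3
u_2(Q vs D,X) = 1
u_2(R vs D,X) = 3
u_2(S vs D,X) = 2
u_2(T vs D,X) = 6
max payoff 6 at {T}

argmax u_2 = {T}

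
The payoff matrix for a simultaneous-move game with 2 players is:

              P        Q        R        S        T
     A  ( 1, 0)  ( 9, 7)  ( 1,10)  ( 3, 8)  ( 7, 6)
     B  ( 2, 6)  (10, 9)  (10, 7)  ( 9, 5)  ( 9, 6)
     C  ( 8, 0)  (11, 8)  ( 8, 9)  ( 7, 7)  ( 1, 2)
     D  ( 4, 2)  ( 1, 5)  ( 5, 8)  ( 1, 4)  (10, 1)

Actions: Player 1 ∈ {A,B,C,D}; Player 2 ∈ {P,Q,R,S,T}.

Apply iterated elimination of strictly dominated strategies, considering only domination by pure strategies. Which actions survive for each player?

Survivors P1:{B,C} P2:{Q,R}

P1 drop A (B beats it: P:2>1 Q:10>9 R:10>1 S:9>3 T:9>7)
P2 drop P (Q beats it: B:9>6 C:8>0 D:5>2)
P2 drop S (Q beats it: B:9>5 C:8>7 D:5>4)
P2 drop T (Q beats it: B:9>6 C:8>2 D:5>1)
P1 drop D (B beats it: Q:10>1 R:10>5)
P1→{B,C} P2→{Q,R}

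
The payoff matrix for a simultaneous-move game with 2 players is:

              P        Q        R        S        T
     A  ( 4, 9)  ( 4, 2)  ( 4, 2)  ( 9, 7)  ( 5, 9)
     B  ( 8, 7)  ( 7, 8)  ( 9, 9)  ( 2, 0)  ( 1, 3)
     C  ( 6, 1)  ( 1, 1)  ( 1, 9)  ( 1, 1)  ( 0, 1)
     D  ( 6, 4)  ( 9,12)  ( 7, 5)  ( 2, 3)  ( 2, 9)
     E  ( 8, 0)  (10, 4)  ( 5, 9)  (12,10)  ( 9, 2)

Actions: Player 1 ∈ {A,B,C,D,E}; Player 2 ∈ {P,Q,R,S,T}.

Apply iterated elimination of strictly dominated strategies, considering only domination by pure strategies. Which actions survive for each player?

P1 drop A (E beats it: P:8>4 Q:10>4 R:5>4 S:12>9 T:9>5)
P1 drop C (B beats it: P:8>6 Q:7>1 R:9>1 S:2>1 T:1>0)
P2 drop P (Q beats it: B:8>7 D:12>4 E:4>0)
P2 drop T (Q beats it: B:8>3 D:12>9 E:4>2)
P1→{B,D,E} P2→{Q,R,S}

Remaining: P1:{B,D,E} P2:{Q,R,S}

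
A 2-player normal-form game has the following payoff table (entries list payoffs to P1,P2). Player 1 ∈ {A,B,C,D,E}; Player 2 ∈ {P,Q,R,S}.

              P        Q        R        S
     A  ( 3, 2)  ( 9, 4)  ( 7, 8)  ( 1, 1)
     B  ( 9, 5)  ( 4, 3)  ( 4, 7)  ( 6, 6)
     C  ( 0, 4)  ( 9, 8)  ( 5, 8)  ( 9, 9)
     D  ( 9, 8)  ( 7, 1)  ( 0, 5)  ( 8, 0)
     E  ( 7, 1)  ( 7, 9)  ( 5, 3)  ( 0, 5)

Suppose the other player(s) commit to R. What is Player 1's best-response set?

argmax u_1 = {A}

u_1(A vs R) = 7
u_1(B vs R) = 4
u_1(C vs R) = 5
u_1(D vs R) = 0
u_1(E vs R) = 5
max payoff 7 at {A}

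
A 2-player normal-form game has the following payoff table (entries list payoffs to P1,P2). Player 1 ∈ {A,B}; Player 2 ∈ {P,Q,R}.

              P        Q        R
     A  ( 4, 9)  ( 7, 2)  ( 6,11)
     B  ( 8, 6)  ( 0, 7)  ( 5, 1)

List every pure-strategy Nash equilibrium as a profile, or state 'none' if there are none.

(A,P): not NE [P1→B gives 8>4; P2→R gives 11>9]
(A,Q): not NE [P2→R gives 11>2]
(A,R): NE
(B,P): not NE [P2→Q gives 7>6]
(B,Q): not NE [P1→A gives 7>0]
(B,R): not NE [P1→A gives 6>5; P2→Q gives 7>1]

PSNE = {(A,R)}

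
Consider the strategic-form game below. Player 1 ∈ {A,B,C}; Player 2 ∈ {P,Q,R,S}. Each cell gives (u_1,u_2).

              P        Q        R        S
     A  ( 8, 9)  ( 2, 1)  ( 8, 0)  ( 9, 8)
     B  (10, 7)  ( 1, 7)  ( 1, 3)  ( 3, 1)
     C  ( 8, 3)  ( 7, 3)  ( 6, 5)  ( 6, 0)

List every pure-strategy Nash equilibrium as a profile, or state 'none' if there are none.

NE set: (B,P)

(A,P): not NE [P1→B gives 10>8]
(A,Q): not NE [P1→C gives 7>2; P2→P gives 9>1]
(A,R): not NE [P2→P gives 9>0]
(A,S): not NE [P2→P gives 9>8]
(B,P): NE
(B,Q): not NE [P1→C gives 7>1]
(B,R): not NE [P1→A gives 8>1; P2→Q gives 7>3]
(B,S): not NE [P1→A gives 9>3; P2→Q gives 7>1]
(C,P): not NE [P1→B gives 10>8; P2→R gives 5>3]
(C,Q): not NE [P2→R gives 5>3]
(C,R): not NE [P1→A gives 8>6]
(C,S): not NE [P1→A gives 9>6; P2→R gives 5>0]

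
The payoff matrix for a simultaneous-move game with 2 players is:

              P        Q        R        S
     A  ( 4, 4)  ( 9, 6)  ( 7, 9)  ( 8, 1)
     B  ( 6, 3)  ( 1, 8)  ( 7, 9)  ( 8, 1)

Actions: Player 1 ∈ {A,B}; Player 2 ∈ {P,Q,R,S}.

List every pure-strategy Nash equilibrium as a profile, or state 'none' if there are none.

NE set: (A,R), (B,R)

(A,P): not NE [P1→B gives 6>4; P2→R gives 9>4]
(A,Q): not NE [P2→R gives 9>6]
(A,R): NE
(A,S): not NE [P2→R gives 9>1]
(B,P): not NE [P2→R gives 9>3]
(B,Q): not NE [P1→A gives 9>1; P2→R gives 9>8]
(B,R): NE
(B,S): not NE [P2→R gives 9>1]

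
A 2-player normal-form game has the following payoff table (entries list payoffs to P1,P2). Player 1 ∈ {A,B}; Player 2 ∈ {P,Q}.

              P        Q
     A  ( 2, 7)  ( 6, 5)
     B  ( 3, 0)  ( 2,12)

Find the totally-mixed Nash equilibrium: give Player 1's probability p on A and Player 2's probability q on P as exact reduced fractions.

p=6/7, q=4/5

P1 indiff ⇒ q·2+(1-q)·6 = q·3+(1-q)·2 ⇒ q(-1) = (1-q)(-4) ⇒ q = 4/5
P2 indiff ⇒ p·7+(1-p)·0 = p·5+(1-p)·12 ⇒ p(2) = (1-p)(12) ⇒ p = 6/7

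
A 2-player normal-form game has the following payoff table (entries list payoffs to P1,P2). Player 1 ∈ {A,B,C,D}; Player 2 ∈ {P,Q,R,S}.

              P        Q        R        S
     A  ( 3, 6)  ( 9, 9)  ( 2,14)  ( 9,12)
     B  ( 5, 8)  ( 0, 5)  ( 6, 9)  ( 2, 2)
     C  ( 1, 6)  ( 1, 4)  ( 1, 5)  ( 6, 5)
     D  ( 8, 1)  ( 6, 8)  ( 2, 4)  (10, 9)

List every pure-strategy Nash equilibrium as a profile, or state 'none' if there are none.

(A,P): not NE [P1→D gives 8>3; P2→R gives 14>6]
(A,Q): not NE [P2→R gives 14>9]
(A,R): not NE [P1→B gives 6>2]
(A,S): not NE [P1→D gives 10>9; P2→R gives 14>12]
(B,P): not NE [P1→D gives 8>5; P2→R gives 9>8]
(B,Q): not NE [P1→A gives 9>0; P2→R gives 9>5]
(B,R): NE
(B,S): not NE [P1→D gives 10>2; P2→R gives 9>2]
(C,P): not NE [P1→D gives 8>1]
(C,Q): not NE [P1→A gives 9>1; P2→P gives 6>4]
(C,R): not NE [P1→B gives 6>1; P2→P gives 6>5]
(C,S): not NE [P1→D gives 10>6; P2→P gives 6>5]
(D,P): not NE [P2→S gives 9>1]
(D,Q): not NE [P1→A gives 9>6; P2→S gives 9>8]
(D,R): not NE [P1→B gives 6>2; P2→S gives 9>4]
(D,S): NE

PSNE = {(B,R), (D,S)}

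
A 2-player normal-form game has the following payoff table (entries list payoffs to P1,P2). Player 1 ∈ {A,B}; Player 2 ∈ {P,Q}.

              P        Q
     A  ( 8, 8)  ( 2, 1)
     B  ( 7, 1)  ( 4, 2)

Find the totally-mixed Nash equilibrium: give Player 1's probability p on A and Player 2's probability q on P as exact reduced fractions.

p=1/8, q=2/3

P1 indiff ⇒ q·8+(1-q)·2 = q·7+(1-q)·4 ⇒ q(1) = (1-q)(2) ⇒ q = 2/3
P2 indiff ⇒ p·8+(1-p)·1 = p·1+(1-p)·2 ⇒ p(7) = (1-p)(1) ⇒ p = 1/8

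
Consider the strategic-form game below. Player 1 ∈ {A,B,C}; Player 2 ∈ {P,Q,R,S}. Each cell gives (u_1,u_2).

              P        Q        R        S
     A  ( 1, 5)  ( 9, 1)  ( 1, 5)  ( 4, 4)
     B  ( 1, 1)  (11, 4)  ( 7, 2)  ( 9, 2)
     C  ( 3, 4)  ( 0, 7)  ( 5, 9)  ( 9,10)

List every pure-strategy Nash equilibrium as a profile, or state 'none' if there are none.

NE set: (B,Q), (C,S)

(A,P): not NE [P1→C gives 3>1]
(A,Q): not NE [P1→B gives 11>9; P2→R gives 5>1]
(A,R): not NE [P1→B gives 7>1]
(A,S): not NE [P1→C gives 9>4; P2→R gives 5>4]
(B,P): not NE [P1→C gives 3>1; P2→Q gives 4>1]
(B,Q): NE
(B,R): not NE [P2→Q gives 4>2]
(B,S): not NE [P2→Q gives 4>2]
(C,P): not NE [P2→S gives 10>4]
(C,Q): not NE [P1→B gives 11>0; P2→S gives 10>7]
(C,R): not NE [P1→B gives 7>5; P2→S gives 10>9]
(C,S): NE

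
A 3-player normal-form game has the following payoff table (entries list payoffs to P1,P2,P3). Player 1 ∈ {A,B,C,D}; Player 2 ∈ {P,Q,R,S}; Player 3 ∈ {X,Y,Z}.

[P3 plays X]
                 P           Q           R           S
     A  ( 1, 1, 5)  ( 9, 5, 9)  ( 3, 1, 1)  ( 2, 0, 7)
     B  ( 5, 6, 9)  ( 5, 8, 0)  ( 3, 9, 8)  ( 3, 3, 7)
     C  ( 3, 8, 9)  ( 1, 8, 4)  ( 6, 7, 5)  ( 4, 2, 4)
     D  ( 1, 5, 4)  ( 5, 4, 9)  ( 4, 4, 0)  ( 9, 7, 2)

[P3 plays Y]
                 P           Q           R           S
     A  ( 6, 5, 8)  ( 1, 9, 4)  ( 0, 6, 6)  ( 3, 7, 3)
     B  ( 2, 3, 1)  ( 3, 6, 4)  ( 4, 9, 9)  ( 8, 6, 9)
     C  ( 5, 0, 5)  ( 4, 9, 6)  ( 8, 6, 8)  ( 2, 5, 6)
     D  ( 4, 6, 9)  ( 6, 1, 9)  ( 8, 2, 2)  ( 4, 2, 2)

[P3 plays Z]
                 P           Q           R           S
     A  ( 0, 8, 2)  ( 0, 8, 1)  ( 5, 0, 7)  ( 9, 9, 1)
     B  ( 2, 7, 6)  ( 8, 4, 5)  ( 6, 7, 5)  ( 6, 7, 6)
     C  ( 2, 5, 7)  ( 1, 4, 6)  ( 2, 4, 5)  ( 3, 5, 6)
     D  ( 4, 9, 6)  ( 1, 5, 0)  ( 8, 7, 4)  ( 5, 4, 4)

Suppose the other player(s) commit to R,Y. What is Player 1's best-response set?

BR_1 = {C,D}

u_1(A vs R,Y) = 0
u_1(B vs R,Y) = 4
u_1(C vs R,Y) = 8
u_1(D vs R,Y) = 8
max payoff 8 at {C,D}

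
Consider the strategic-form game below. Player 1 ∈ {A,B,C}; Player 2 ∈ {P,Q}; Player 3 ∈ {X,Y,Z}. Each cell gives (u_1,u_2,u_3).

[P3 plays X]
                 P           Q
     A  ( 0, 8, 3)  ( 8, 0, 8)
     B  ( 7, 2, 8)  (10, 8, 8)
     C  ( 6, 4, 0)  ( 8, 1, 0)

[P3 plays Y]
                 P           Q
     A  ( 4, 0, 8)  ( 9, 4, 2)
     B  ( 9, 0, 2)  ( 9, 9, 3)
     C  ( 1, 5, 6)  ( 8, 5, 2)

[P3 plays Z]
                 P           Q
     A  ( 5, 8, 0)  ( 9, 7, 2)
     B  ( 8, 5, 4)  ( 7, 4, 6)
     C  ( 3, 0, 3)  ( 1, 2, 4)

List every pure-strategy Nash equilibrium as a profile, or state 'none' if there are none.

(A,P,X): not NE [P1→B gives 7>0; P3→Y gives 8>3]
(A,P,Y): not NE [P1→B gives 9>4; P2→Q gives 4>0]
(A,P,Z): not NE [P1→B gives 8>5; P3→Y gives 8>0]
(A,Q,X): not NE [P1→B gives 10>8; P2→P gives 8>0]
(A,Q,Y): not NE [P3→X gives 8>2]
(A,Q,Z): not NE [P2→P gives 8>7; P3→X gives 8>2]
(B,P,X): not NE [P2→Q gives 8>2]
(B,P,Y): not NE [P2→Q gives 9>0; P3→X gives 8>2]
(B,P,Z): not NE [P3→X gives 8>4]
(B,Q,X): NE
(B,Q,Y): not NE [P3→X gives 8>3]
(B,Q,Z): not NE [P1→A gives 9>7; P2→P gives 5>4; P3→X gives 8>6]
(C,P,X): not NE [P1→B gives 7>6; P3→Y gives 6>0]
(C,P,Y): not NE [P1→B gives 9>1]
(C,P,Z): not NE [P1→B gives 8>3; P2→Q gives 2>0; P3→Y gives 6>3]
(C,Q,X): not NE [P1→B gives 10>8; P2→P gives 4>1; P3→Z gives 4>0]
(C,Q,Y): not NE [P1→B gives 9>8; P3→Z gives 4>2]
(C,Q,Z): not NE [P1→A gives 9>1]

NE set: (B,Q,X)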